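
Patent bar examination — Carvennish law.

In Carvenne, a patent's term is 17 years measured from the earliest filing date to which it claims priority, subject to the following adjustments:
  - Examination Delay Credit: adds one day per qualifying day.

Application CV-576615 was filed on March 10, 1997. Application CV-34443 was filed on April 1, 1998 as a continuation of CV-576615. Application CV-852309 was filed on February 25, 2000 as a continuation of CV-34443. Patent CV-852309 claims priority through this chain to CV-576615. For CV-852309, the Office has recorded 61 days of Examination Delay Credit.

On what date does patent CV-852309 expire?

Earliest priority filing: 10 March 1997.
Base term: 10 March 1997 + 17 years → 10 March 2014.
Examination Delay Credit: +61 days → 10 May 2014.

2014-05-10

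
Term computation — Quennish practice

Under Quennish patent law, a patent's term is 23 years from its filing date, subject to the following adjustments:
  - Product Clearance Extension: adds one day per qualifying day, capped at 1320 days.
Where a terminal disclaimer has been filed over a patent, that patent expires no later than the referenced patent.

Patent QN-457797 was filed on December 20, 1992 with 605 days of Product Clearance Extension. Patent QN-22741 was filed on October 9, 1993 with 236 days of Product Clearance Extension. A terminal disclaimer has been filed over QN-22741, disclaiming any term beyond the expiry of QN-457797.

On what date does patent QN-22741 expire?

Natural term of QN-22741:
  Base: filing + 23 years → 9 October 2016.
  Product Clearance Extension: 236 days (within the 1320-day cap) → +236 days → 2 June 2017.
Expiry of referenced patent QN-457797:
  Base: filing + 23 years → 20 December 2015.
  Product Clearance Extension: 605 days (within the 1320-day cap) → +605 days → 16 August 2017.
Terminal disclaimer: QN-22741 expires on the earlier of 2 June 2017 and 16 August 2017.

2017-06-02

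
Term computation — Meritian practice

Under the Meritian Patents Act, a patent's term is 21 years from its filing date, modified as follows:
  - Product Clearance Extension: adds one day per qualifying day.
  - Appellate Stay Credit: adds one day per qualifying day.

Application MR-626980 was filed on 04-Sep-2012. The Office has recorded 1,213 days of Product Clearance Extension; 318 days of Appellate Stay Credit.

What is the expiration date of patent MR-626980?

November 13, 2037

Base term: filing date + 21 years → 4 September 2033.
Product Clearance Extension: +1213 days → 30 December 2036.
Appellate Stay Credit: +318 days → 13 November 2037.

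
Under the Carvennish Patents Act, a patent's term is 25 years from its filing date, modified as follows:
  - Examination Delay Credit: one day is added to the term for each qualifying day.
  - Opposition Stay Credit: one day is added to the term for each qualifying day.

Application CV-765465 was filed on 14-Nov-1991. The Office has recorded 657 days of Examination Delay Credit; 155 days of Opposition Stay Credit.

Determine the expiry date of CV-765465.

Base term: filing date + 25 years → 14 November 2016.
Examination Delay Credit: +657 days → 2 September 2018.
Opposition Stay Credit: +155 days → 4 February 2019.

2019-02-04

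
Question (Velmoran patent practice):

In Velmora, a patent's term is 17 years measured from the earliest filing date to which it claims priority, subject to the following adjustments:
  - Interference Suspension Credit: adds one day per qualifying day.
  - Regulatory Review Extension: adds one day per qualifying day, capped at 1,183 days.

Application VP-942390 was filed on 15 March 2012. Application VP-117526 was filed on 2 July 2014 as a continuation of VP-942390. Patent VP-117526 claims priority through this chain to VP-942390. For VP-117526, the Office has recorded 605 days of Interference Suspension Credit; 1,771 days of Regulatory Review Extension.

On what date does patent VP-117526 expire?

Earliest priority filing: 15 March 2012.
Base term: 15 March 2012 + 17 years → 15 March 2029.
Interference Suspension Credit: +605 days → 10 November 2030.
Regulatory Review Extension: 1771 days claimed exceeds the 1183-day cap, so +1183 days → 5 February 2034.

2034-02-05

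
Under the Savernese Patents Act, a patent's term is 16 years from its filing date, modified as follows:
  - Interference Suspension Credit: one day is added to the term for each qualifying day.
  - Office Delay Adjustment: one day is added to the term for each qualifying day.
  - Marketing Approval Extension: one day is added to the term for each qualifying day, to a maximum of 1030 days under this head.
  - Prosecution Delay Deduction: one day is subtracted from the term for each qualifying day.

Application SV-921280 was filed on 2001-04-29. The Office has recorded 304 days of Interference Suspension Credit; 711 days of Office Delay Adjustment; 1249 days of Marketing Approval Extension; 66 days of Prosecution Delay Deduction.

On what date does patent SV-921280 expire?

Base term: filing date + 16 years → 29 April 2017.
Interference Suspension Credit: +304 days → 27 February 2018.
Office Delay Adjustment: +711 days → 8 February 2020.
Marketing Approval Extension: 1249 days claimed exceeds the 1030-day cap, so +1030 days → 4 December 2022.
Prosecution Delay Deduction: −66 days → 29 September 2022.

September 29, 2022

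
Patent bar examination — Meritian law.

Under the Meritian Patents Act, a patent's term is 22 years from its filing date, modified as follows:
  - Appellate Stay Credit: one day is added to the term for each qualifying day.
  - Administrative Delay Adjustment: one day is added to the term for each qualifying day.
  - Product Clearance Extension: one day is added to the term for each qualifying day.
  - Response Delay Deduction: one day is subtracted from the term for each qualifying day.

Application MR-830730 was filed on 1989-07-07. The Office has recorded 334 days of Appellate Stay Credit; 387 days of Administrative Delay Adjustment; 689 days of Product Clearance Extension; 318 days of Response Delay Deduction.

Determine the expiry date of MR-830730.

Base term: filing date + 22 years → 7 July 2011.
Appellate Stay Credit: +334 days → 5 June 2012.
Administrative Delay Adjustment: +387 days → 27 June 2013.
Product Clearance Extension: +689 days → 17 May 2015.
Response Delay Deduction: −318 days → 3 July 2014.

2014-07-03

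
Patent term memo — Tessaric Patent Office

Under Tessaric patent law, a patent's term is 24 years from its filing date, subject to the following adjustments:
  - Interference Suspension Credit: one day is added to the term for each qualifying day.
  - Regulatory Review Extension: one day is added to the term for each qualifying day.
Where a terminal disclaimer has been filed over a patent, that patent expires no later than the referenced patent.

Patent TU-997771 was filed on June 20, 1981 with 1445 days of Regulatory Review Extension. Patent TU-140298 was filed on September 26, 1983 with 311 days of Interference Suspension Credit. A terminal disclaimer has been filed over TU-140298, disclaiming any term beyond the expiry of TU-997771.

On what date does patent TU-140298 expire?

Natural term of TU-140298:
  Base: filing + 24 years → 26 September 2007.
  Interference Suspension Credit: +311 days → 2 August 2008.
Expiry of referenced patent TU-997771:
  Base: filing + 24 years → 20 June 2005.
  Regulatory Review Extension: +1445 days → 4 June 2009.
Terminal disclaimer: TU-140298 expires on the earlier of 2 August 2008 and 4 June 2009.

August 2, 2008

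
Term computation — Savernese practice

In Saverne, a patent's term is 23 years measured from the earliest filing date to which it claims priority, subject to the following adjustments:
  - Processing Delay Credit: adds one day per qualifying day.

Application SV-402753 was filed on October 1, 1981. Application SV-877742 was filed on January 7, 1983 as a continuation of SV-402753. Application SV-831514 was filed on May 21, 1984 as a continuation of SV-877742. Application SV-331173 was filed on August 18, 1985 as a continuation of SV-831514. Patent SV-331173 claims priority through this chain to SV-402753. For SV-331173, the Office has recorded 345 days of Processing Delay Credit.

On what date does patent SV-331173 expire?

Earliest priority filing: 1 October 1981.
Base term: 1 October 1981 + 23 years → 1 October 2004.
Processing Delay Credit: +345 days → 11 September 2005.

2005-09-11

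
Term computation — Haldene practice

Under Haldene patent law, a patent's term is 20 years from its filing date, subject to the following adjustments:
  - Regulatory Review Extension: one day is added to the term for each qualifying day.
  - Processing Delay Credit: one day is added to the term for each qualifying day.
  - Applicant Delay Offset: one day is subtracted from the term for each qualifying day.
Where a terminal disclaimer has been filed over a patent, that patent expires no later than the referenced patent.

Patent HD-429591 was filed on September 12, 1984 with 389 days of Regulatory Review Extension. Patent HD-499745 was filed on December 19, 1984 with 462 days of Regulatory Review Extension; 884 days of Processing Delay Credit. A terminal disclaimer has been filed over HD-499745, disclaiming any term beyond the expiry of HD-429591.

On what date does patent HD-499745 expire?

2005-10-06

Natural term of HD-499745:
  Base: filing + 20 years → 19 December 2004.
  Regulatory Review Extension: +462 days → 26 March 2006.
  Processing Delay Credit: +884 days → 26 August 2008.
Expiry of referenced patent HD-429591:
  Base: filing + 20 years → 12 September 2004.
  Regulatory Review Extension: +389 days → 6 October 2005.
Terminal disclaimer: HD-499745 expires on the earlier of 26 August 2008 and 6 October 2005.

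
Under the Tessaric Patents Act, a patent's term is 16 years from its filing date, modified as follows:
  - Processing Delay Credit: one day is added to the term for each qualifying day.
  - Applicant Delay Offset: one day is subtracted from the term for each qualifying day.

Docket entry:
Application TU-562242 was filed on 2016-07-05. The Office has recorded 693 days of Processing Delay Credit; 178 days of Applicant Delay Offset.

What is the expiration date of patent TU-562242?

December 2, 2033

Base term: filing date + 16 years → 5 July 2032.
Processing Delay Credit: +693 days → 29 May 2034.
Applicant Delay Offset: −178 days → 2 December 2033.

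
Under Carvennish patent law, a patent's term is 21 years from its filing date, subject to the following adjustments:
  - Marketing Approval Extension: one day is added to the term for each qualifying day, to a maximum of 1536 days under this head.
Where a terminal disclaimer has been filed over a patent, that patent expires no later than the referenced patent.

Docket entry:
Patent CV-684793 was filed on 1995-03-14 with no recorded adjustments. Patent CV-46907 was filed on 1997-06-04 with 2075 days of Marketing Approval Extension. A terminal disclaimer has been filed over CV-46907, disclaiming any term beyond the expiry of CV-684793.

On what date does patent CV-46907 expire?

2016-03-14

Natural term of CV-46907:
  Base: filing + 21 years → 4 June 2018.
  Marketing Approval Extension: 2075 days claimed exceeds the 1536-day cap, so +1536 days → 18 August 2022.
Expiry of referenced patent CV-684793:
  Base: filing + 21 years → 14 March 2016.
Terminal disclaimer: CV-46907 expires on the earlier of 18 August 2022 and 14 March 2016.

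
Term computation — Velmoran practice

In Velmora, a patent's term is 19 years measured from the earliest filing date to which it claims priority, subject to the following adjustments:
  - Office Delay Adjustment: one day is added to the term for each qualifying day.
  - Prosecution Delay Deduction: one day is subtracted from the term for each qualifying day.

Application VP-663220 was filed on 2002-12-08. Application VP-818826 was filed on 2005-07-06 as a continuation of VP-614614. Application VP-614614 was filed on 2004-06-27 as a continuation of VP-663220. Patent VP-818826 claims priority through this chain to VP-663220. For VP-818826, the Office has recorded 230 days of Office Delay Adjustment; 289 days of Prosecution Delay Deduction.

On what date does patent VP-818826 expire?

October 10, 2021

Earliest priority filing: 8 December 2002.
Base term: 8 December 2002 + 19 years → 8 December 2021.
Office Delay Adjustment: +230 days → 26 July 2022.
Prosecution Delay Deduction: −289 days → 10 October 2021.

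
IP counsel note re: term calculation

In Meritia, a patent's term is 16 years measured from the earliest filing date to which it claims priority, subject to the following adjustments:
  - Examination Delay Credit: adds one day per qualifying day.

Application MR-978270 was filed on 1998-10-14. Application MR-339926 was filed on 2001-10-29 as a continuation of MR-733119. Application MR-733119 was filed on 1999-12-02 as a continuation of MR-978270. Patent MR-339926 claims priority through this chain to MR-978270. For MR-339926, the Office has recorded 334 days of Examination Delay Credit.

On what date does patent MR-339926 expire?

Earliest priority filing: 14 October 1998.
Base term: 14 October 1998 + 16 years → 14 October 2014.
Examination Delay Credit: +334 days → 13 September 2015.

September 13, 2015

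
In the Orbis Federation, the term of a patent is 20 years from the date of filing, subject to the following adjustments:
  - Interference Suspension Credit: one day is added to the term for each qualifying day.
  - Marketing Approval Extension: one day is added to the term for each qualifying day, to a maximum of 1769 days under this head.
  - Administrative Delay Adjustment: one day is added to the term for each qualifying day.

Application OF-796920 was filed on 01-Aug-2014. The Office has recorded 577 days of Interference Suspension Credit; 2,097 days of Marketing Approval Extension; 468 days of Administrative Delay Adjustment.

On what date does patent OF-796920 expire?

2042-04-15

Base term: filing date + 20 years → 1 August 2034.
Interference Suspension Credit: +577 days → 29 February 2036.
Marketing Approval Extension: 2097 days claimed exceeds the 1769-day cap, so +1769 days → 2 January 2041.
Administrative Delay Adjustment: +468 days → 15 April 2042.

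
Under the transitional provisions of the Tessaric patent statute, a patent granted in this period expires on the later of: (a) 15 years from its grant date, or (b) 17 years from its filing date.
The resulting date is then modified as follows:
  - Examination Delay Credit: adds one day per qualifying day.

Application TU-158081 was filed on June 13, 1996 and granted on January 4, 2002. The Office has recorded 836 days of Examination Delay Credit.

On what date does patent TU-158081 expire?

April 20, 2019

(a) grant + 15 years → 4 January 2017.
(b) filing + 17 years → 13 June 2013.
Later of the two: 4 January 2017.
Examination Delay Credit: +836 days → 20 April 2019.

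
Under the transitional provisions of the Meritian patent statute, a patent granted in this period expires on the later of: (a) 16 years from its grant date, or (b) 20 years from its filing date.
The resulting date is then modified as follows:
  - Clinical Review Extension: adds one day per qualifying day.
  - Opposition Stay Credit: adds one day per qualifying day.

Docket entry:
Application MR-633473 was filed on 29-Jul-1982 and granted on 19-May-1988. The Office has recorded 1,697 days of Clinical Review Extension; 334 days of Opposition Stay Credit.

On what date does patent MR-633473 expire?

(a) grant + 16 years → 19 May 2004.
(b) filing + 20 years → 29 July 2002.
Later of the two: 19 May 2004.
Clinical Review Extension: +1697 days → 10 January 2009.
Opposition Stay Credit: +334 days → 10 December 2009.

December 10, 2009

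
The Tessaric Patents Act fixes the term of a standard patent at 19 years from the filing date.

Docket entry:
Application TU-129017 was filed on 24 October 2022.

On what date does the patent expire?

October 24, 2041

Filing date + 19 years → 24 October 2041.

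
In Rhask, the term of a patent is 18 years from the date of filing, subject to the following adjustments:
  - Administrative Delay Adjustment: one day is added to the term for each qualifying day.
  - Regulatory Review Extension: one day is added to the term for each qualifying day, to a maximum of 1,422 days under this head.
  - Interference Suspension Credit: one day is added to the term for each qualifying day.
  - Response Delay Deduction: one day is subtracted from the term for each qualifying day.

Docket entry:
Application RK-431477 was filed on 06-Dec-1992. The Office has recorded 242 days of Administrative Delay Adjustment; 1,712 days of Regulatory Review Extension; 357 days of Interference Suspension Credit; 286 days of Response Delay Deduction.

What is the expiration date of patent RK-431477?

Base term: filing date + 18 years → 6 December 2010.
Administrative Delay Adjustment: +242 days → 5 August 2011.
Regulatory Review Extension: 1712 days claimed exceeds the 1422-day cap, so +1422 days → 27 June 2015.
Interference Suspension Credit: +357 days → 18 June 2016.
Response Delay Deduction: −286 days → 6 September 2015.

September 6, 2015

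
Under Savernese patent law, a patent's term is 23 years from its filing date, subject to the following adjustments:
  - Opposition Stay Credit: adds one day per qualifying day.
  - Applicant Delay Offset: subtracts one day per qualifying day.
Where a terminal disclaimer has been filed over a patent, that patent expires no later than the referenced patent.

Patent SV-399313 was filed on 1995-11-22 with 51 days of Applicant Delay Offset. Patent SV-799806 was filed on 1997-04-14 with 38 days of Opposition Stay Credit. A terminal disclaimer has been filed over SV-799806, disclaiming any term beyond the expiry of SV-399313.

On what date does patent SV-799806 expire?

Natural term of SV-799806:
  Base: filing + 23 years → 14 April 2020.
  Opposition Stay Credit: +38 days → 22 May 2020.
Expiry of referenced patent SV-399313:
  Base: filing + 23 years → 22 November 2018.
  Applicant Delay Offset: −51 days → 2 October 2018.
Terminal disclaimer: SV-799806 expires on the earlier of 22 May 2020 and 2 October 2018.

2018-10-02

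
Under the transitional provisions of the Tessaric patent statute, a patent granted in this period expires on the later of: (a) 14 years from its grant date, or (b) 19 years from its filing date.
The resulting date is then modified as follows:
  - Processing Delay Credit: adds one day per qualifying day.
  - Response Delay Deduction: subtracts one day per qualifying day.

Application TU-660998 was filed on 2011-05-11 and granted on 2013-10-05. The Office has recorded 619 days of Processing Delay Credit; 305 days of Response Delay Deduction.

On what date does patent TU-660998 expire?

(a) grant + 14 years → 5 October 2027.
(b) filing + 19 years → 11 May 2030.
Later of the two: 11 May 2030.
Processing Delay Credit: +619 days → 20 January 2032.
Response Delay Deduction: −305 days → 21 March 2031.

March 21, 2031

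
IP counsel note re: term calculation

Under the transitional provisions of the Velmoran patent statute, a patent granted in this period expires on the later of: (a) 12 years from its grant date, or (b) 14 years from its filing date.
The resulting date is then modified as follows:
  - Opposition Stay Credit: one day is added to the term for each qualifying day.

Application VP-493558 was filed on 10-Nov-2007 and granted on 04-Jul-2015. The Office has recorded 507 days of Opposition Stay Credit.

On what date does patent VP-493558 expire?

2028-11-22

(a) grant + 12 years → 4 July 2027.
(b) filing + 14 years → 10 November 2021.
Later of the two: 4 July 2027.
Opposition Stay Credit: +507 days → 22 November 2028.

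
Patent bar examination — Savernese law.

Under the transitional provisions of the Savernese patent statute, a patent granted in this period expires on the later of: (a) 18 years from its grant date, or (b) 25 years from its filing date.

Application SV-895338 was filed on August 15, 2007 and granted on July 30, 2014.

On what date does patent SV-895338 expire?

2032-08-15

(a) grant + 18 years → 30 July 2032.
(b) filing + 25 years → 15 August 2032.
Later of the two: 15 August 2032.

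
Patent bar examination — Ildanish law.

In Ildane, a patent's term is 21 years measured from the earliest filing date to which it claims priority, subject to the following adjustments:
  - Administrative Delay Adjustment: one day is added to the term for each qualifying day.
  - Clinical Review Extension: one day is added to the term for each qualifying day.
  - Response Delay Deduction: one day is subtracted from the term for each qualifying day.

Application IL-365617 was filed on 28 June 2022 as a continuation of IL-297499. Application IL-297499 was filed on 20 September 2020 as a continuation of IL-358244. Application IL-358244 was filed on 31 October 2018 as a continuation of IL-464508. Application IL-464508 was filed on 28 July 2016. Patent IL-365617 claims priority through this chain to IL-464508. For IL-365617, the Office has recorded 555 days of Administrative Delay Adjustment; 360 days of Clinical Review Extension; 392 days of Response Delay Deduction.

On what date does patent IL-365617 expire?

Earliest priority filing: 28 July 2016.
Base term: 28 July 2016 + 21 years → 28 July 2037.
Administrative Delay Adjustment: +555 days → 3 February 2039.
Clinical Review Extension: +360 days → 29 January 2040.
Response Delay Deduction: −392 days → 2 January 2039.

January 2, 2039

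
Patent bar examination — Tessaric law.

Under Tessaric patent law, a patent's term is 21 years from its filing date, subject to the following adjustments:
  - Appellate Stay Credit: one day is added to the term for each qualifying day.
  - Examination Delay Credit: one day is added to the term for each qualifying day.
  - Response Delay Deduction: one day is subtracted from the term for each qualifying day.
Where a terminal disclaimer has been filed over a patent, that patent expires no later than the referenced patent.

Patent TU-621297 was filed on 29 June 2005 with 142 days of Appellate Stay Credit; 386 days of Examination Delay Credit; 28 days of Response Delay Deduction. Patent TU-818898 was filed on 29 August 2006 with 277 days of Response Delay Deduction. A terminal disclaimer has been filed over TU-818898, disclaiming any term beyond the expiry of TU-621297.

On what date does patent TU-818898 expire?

November 25, 2026

Natural term of TU-818898:
  Base: filing + 21 years → 29 August 2027.
  Response Delay Deduction: −277 days → 25 November 2026.
Expiry of referenced patent TU-621297:
  Base: filing + 21 years → 29 June 2026.
  Appellate Stay Credit: +142 days → 18 November 2026.
  Examination Delay Credit: +386 days → 9 December 2027.
  Response Delay Deduction: −28 days → 11 November 2027.
Terminal disclaimer: TU-818898 expires on the earlier of 25 November 2026 and 11 November 2027.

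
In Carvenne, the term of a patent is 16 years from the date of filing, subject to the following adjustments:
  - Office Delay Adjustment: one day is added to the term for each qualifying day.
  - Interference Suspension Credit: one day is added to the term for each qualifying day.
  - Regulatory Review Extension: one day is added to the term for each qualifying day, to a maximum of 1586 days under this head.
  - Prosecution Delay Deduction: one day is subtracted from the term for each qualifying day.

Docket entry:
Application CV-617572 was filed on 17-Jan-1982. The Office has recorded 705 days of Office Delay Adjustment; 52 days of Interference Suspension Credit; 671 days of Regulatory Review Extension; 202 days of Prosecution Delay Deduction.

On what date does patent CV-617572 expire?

Base term: filing date + 16 years → 17 January 1998.
Office Delay Adjustment: +705 days → 23 December 1999.
Interference Suspension Credit: +52 days → 13 February 2000.
Regulatory Review Extension: 671 days (within the 1586-day cap) → +671 days → 15 December 2001.
Prosecution Delay Deduction: −202 days → 27 May 2001.

May 27, 2001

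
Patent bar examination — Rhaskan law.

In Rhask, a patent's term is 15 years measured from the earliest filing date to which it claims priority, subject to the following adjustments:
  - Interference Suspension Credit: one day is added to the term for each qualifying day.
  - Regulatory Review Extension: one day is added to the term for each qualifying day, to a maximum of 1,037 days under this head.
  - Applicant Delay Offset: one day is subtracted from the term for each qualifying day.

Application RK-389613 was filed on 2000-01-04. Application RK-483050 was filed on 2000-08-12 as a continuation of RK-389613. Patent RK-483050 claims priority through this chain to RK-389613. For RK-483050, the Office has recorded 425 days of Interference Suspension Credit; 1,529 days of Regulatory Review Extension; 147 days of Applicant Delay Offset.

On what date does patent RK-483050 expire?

August 11, 2018

Earliest priority filing: 4 January 2000.
Base term: 4 January 2000 + 15 years → 4 January 2015.
Interference Suspension Credit: +425 days → 4 March 2016.
Regulatory Review Extension: 1529 days claimed exceeds the 1037-day cap, so +1037 days → 5 January 2019.
Applicant Delay Offset: −147 days → 11 August 2018.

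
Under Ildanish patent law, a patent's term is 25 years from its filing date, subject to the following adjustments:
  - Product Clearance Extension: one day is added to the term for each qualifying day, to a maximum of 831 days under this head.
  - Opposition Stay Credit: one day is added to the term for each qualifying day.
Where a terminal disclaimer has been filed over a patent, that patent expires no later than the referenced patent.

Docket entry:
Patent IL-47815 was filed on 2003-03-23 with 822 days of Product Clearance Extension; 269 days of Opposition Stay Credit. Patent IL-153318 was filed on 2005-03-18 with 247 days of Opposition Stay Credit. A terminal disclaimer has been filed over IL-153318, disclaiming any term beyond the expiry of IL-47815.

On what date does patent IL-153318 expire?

Natural term of IL-153318:
  Base: filing + 25 years → 18 March 2030.
  Opposition Stay Credit: +247 days → 20 November 2030.
Expiry of referenced patent IL-47815:
  Base: filing + 25 years → 23 March 2028.
  Product Clearance Extension: 822 days (within the 831-day cap) → +822 days → 23 June 2030.
  Opposition Stay Credit: +269 days → 19 March 2031.
Terminal disclaimer: IL-153318 expires on the earlier of 20 November 2030 and 19 March 2031.

2030-11-20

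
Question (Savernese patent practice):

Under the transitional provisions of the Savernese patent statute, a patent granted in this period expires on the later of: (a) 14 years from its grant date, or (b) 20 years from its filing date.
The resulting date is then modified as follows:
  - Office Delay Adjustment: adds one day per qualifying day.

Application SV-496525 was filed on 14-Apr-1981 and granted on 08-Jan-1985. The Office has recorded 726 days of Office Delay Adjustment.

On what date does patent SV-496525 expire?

April 10, 2003

(a) grant + 14 years → 8 January 1999.
(b) filing + 20 years → 14 April 2001.
Later of the two: 14 April 2001.
Office Delay Adjustment: +726 days → 10 April 2003.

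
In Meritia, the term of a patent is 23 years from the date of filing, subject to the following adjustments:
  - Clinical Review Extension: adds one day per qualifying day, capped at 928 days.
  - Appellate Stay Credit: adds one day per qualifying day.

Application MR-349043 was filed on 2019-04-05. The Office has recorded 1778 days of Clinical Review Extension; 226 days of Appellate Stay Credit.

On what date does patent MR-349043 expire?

Base term: filing date + 23 years → 5 April 2042.
Clinical Review Extension: 1778 days claimed exceeds the 928-day cap, so +928 days → 19 October 2044.
Appellate Stay Credit: +226 days → 2 June 2045.

2045-06-02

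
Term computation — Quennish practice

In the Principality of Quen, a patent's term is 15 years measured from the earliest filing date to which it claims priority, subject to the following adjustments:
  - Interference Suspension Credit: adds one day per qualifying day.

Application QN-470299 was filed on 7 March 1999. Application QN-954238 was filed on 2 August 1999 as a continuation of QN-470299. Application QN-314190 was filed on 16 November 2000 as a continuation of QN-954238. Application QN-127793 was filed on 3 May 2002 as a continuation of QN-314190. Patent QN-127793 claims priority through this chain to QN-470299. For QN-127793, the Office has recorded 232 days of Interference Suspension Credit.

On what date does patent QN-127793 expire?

2014-10-25

Earliest priority filing: 7 March 1999.
Base term: 7 March 1999 + 15 years → 7 March 2014.
Interference Suspension Credit: +232 days → 25 October 2014.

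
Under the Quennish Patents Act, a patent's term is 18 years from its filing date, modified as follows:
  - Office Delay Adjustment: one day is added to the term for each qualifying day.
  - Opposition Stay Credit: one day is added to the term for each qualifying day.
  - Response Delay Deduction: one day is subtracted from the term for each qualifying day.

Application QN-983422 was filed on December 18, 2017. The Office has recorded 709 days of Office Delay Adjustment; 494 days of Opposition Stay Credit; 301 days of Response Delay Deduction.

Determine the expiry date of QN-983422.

Base term: filing date + 18 years → 18 December 2035.
Office Delay Adjustment: +709 days → 26 November 2037.
Opposition Stay Credit: +494 days → 4 April 2039.
Response Delay Deduction: −301 days → 7 June 2038.

June 7, 2038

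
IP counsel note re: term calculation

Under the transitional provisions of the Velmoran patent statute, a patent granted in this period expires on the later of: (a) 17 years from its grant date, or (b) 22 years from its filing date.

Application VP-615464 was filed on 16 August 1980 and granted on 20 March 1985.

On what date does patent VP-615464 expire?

August 16, 2002

(a) grant + 17 years → 20 March 2002.
(b) filing + 22 years → 16 August 2002.
Later of the two: 16 August 2002.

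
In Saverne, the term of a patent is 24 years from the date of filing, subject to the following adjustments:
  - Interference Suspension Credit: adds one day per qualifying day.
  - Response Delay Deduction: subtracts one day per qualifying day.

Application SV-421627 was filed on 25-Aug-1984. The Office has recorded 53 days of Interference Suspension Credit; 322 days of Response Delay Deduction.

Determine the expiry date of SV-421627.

Base term: filing date + 24 years → 25 August 2008.
Interference Suspension Credit: +53 days → 17 October 2008.
Response Delay Deduction: −322 days → 30 November 2007.

November 30, 2007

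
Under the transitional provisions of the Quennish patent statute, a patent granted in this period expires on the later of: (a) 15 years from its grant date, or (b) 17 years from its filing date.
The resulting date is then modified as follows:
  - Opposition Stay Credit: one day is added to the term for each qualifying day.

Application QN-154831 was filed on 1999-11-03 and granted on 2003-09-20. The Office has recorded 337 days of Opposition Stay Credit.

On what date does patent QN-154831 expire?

(a) grant + 15 years → 20 September 2018.
(b) filing + 17 years → 3 November 2016.
Later of the two: 20 September 2018.
Opposition Stay Credit: +337 days → 23 August 2019.

2019-08-23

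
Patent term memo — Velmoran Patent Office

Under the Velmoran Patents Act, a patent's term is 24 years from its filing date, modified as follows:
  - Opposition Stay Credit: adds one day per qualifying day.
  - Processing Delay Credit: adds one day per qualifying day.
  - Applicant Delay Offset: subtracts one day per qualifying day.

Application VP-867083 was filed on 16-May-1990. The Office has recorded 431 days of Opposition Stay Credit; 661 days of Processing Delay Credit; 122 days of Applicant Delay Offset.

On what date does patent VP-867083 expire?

January 10, 2017

Base term: filing date + 24 years → 16 May 2014.
Opposition Stay Credit: +431 days → 21 July 2015.
Processing Delay Credit: +661 days → 12 May 2017.
Applicant Delay Offset: −122 days → 10 January 2017.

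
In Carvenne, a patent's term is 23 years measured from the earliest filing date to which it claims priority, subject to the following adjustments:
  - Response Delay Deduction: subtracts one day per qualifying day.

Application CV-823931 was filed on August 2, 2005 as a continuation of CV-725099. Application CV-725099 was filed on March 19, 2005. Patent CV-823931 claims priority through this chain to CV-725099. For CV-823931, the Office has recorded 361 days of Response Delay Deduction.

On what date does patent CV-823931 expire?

Earliest priority filing: 19 March 2005.
Base term: 19 March 2005 + 23 years → 19 March 2028.
Response Delay Deduction: −361 days → 24 March 2027.

2027-03-24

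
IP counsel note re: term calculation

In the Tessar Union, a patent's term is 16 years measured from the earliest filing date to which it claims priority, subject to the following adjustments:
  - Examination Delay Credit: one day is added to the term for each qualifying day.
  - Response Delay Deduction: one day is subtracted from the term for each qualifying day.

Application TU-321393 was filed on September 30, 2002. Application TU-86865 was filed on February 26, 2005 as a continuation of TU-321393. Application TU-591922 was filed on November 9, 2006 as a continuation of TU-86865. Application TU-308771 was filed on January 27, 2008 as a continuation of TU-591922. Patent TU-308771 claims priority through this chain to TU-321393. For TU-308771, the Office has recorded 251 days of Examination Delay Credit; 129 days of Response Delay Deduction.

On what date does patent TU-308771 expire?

January 30, 2019

Earliest priority filing: 30 September 2002.
Base term: 30 September 2002 + 16 years → 30 September 2018.
Examination Delay Credit: +251 days → 8 June 2019.
Response Delay Deduction: −129 days → 30 January 2019.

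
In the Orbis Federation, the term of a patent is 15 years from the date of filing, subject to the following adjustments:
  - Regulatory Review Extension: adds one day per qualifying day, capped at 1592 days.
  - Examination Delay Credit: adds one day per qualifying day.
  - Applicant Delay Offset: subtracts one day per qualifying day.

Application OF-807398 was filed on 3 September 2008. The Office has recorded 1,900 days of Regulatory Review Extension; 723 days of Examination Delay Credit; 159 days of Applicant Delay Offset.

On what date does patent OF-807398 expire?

Base term: filing date + 15 years → 3 September 2023.
Regulatory Review Extension: 1900 days claimed exceeds the 1592-day cap, so +1592 days → 12 January 2028.
Examination Delay Credit: +723 days → 4 January 2030.
Applicant Delay Offset: −159 days → 29 July 2029.

July 29, 2029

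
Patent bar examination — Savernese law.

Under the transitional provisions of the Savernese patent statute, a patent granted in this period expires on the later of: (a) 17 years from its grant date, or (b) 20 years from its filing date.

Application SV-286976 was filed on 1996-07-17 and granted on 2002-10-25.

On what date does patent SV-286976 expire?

October 25, 2019

(a) grant + 17 years → 25 October 2019.
(b) filing + 20 years → 17 July 2016.
Later of the two: 25 October 2019.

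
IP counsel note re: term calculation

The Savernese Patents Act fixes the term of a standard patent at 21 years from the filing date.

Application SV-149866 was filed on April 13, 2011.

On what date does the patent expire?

Filing date + 21 years → 13 April 2032.

April 13, 2032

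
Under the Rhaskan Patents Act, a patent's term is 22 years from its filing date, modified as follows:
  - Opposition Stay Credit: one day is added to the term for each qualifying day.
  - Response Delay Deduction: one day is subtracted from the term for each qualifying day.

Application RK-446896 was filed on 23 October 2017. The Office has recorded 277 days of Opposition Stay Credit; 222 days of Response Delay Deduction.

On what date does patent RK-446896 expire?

Base term: filing date + 22 years → 23 October 2039.
Opposition Stay Credit: +277 days → 26 July 2040.
Response Delay Deduction: −222 days → 17 December 2039.

2039-12-17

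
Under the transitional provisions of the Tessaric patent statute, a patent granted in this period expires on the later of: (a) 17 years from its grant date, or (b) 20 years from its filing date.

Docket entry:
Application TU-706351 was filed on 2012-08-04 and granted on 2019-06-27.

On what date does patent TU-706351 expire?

2036-06-27

(a) grant + 17 years → 27 June 2036.
(b) filing + 20 years → 4 August 2032.
Later of the two: 27 June 2036.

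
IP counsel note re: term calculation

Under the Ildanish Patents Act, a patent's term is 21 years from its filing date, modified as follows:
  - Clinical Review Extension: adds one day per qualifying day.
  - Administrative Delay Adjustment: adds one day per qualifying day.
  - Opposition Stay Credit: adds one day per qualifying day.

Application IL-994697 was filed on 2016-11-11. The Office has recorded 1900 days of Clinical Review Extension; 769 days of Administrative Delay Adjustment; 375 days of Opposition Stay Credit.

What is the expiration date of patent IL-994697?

March 13, 2046

Base term: filing date + 21 years → 11 November 2037.
Clinical Review Extension: +1900 days → 24 January 2043.
Administrative Delay Adjustment: +769 days → 3 March 2045.
Opposition Stay Credit: +375 days → 13 March 2046.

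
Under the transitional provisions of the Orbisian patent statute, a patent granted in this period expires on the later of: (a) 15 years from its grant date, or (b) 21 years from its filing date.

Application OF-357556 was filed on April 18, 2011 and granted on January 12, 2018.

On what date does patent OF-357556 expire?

January 12, 2033

(a) grant + 15 years → 12 January 2033.
(b) filing + 21 years → 18 April 2032.
Later of the two: 12 January 2033.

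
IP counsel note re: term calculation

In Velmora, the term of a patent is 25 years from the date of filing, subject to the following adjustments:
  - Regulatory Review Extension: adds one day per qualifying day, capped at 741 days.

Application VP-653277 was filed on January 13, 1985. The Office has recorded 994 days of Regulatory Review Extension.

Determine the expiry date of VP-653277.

January 24, 2012

Base term: filing date + 25 years → 13 January 2010.
Regulatory Review Extension: 994 days claimed exceeds the 741-day cap, so +741 days → 24 January 2012.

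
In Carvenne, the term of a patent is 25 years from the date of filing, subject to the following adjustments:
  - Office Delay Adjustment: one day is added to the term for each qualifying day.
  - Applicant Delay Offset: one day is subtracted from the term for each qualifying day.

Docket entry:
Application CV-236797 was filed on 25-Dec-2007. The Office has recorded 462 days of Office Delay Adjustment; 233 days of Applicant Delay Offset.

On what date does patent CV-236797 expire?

Base term: filing date + 25 years → 25 December 2032.
Office Delay Adjustment: +462 days → 1 April 2034.
Applicant Delay Offset: −233 days → 11 August 2033.

August 11, 2033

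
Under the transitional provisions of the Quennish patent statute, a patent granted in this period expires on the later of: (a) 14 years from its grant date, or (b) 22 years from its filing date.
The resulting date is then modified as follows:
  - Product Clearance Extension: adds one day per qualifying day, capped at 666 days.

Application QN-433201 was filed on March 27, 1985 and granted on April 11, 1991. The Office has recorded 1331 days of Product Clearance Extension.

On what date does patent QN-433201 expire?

(a) grant + 14 years → 11 April 2005.
(b) filing + 22 years → 27 March 2007.
Later of the two: 27 March 2007.
Product Clearance Extension: 1331 days claimed exceeds the 666-day cap, so +666 days → 21 January 2009.

January 21, 2009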